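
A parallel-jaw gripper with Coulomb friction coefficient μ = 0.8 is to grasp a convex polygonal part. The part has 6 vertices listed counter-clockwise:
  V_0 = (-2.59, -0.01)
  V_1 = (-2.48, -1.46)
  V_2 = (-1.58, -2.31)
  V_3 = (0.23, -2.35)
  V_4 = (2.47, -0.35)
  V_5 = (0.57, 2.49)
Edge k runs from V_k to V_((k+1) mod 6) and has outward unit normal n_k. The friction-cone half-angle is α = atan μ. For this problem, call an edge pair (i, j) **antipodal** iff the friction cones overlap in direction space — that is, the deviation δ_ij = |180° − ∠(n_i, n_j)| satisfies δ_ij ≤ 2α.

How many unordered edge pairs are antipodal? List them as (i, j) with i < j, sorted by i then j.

count = 6; pairs: (0,3), (0,4), (1,4), (2,4), (2,5), (3,5)

α = atan 0.8 = 38.66°;  2α = 77.32°
n_0 = (-0.9971, -0.0756)
n_1 = (-0.6866, -0.7270)
n_2 = (-0.0221, -0.9998)
n_3 = (+0.6660, -0.7459)
n_4 = (+0.8311, +0.5561)
n_5 = (-0.6204, +0.7842)
  (0,1): δ = 137.70°  ·
  (0,2): δ = 95.60°  ·
  (0,3): δ = 52.58°  ✓
  (0,4): δ = 29.44°  ✓
  (0,5): δ = 124.01°  ·
  (1,2): δ = 137.90°  ·
  (1,3): δ = 94.88°  ·
  (1,4): δ = 12.85°  ✓
  (1,5): δ = 81.71°  ·
  (2,3): δ = 136.97°  ·
  (2,4): δ = 54.95°  ✓
  (2,5): δ = 39.61°  ✓
  (3,4): δ = 97.98°  ·
  (3,5): δ = 3.41°  ✓
  (4,5): δ = 85.43°  ·
antipodal pairs: 6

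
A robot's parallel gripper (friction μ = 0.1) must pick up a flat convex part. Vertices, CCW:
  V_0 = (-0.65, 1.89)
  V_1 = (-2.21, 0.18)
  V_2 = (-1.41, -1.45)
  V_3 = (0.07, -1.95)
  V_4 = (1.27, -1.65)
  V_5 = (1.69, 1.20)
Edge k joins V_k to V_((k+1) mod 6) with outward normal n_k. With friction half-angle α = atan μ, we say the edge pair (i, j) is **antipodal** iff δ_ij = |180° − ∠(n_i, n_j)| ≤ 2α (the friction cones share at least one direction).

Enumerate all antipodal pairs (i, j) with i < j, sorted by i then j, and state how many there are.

count = 1; pairs: (2,5)

α = atan 0.1 = 5.71°;  2α = 11.42°
n_0 = (-0.7388, +0.6740)
n_1 = (-0.8977, -0.4406)
n_2 = (-0.3201, -0.9474)
n_3 = (+0.2425, -0.9701)
n_4 = (+0.9893, -0.1458)
n_5 = (+0.2828, +0.9592)
  (0,1): δ = 111.48°  ·
  (0,2): δ = 66.29°  ·
  (0,3): δ = 33.59°  ·
  (0,4): δ = 33.99°  ·
  (0,5): δ = 115.94°  ·
  (1,2): δ = 134.81°  ·
  (1,3): δ = 102.11°  ·
  (1,4): δ = 34.52°  ·
  (1,5): δ = 47.43°  ·
  (2,3): δ = 147.30°  ·
  (2,4): δ = 79.72°  ·
  (2,5): δ = 2.24°  ✓
  (3,4): δ = 112.42°  ·
  (3,5): δ = 30.47°  ·
  (4,5): δ = 98.05°  ·
antipodal pairs: 1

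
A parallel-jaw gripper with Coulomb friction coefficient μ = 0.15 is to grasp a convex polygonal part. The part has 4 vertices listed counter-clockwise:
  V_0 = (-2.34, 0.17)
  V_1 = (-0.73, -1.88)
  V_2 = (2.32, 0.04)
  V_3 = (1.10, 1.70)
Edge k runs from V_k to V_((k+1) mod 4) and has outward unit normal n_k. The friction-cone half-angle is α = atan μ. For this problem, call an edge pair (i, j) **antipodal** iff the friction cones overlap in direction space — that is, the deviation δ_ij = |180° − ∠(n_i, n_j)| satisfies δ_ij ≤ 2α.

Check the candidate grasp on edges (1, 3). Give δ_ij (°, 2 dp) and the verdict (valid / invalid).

δ = 8.21°, valid

α = atan 0.15 = 8.53°;  2α = 17.06°
edge 1: e_1 = (+3.05, +1.92);  n_1 = (+0.5327, -0.8463)
edge 3: e_3 = (-3.44, -1.53);  n_3 = (-0.4064, +0.9137)
∠(n_1, n_3) = 171.79°
δ = |180° − 171.79°| = 8.21°
8.21° ≤ 2α = 17.06°  →  valid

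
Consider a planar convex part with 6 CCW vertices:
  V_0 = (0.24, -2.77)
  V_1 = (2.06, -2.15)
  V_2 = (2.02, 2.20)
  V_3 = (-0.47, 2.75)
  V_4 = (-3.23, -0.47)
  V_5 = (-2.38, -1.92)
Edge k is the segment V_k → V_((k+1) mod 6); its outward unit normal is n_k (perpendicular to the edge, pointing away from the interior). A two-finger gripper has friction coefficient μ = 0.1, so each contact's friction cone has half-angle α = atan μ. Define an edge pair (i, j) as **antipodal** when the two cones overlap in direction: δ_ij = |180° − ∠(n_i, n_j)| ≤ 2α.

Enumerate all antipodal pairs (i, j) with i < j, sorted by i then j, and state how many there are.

α = atan 0.1 = 5.71°;  2α = 11.42°
n_0 = (+0.3225, -0.9466)
n_1 = (+1.0000, +0.0092)
n_2 = (+0.2157, +0.9765)
n_3 = (-0.7593, +0.6508)
n_4 = (-0.8627, -0.5057)
n_5 = (-0.3086, -0.9512)
  (0,1): δ = 108.29°  ·
  (0,2): δ = 31.27°  ·
  (0,3): δ = 30.59°  ·
  (0,4): δ = 101.57°  ·
  (0,5): δ = 143.21°  ·
  (1,2): δ = 102.98°  ·
  (1,3): δ = 41.13°  ·
  (1,4): δ = 29.85°  ·
  (1,5): δ = 71.50°  ·
  (2,3): δ = 118.15°  ·
  (2,4): δ = 47.17°  ·
  (2,5): δ = 5.52°  ✓
  (3,4): δ = 109.02°  ·
  (3,5): δ = 67.37°  ·
  (4,5): δ = 138.35°  ·
antipodal pairs: 1

count = 1; pairs: (2,5)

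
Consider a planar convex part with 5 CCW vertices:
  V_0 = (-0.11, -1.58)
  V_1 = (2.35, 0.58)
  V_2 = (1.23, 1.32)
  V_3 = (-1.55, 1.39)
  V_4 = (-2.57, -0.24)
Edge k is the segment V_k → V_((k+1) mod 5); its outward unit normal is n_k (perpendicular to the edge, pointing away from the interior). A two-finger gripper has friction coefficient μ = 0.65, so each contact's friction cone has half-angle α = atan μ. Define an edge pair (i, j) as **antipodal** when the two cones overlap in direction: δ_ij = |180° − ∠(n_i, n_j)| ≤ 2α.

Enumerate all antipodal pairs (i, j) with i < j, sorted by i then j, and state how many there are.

α = atan 0.65 = 33.02°;  2α = 66.05°
n_0 = (+0.6598, -0.7514)
n_1 = (+0.5513, +0.8343)
n_2 = (+0.0252, +0.9997)
n_3 = (-0.8477, +0.5305)
n_4 = (-0.4784, -0.8782)
  (0,1): δ = 74.74°  ·
  (0,2): δ = 42.73°  ✓
  (0,3): δ = 16.68°  ✓
  (0,4): δ = 110.14°  ·
  (1,2): δ = 147.99°  ·
  (1,3): δ = 88.58°  ·
  (1,4): δ = 4.88°  ✓
  (2,3): δ = 120.59°  ·
  (2,4): δ = 27.14°  ✓
  (3,4): δ = 86.54°  ·
antipodal pairs: 4

count = 4; pairs: (0,2), (0,3), (1,4), (2,4)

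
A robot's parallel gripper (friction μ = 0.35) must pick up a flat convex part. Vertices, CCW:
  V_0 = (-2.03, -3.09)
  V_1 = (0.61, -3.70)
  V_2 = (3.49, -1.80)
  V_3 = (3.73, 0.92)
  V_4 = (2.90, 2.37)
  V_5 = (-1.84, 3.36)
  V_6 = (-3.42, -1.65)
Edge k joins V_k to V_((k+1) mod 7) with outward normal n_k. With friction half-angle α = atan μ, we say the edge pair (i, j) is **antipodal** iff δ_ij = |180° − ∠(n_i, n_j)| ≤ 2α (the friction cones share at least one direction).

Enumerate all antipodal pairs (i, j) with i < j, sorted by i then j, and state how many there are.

α = atan 0.35 = 19.29°;  2α = 38.58°
n_0 = (-0.2251, -0.9743)
n_1 = (+0.5507, -0.8347)
n_2 = (+0.9961, -0.0879)
n_3 = (+0.8679, +0.4968)
n_4 = (+0.2044, +0.9789)
n_5 = (-0.9537, +0.3008)
n_6 = (-0.7195, -0.6945)
  (0,1): δ = 133.58°  ·
  (0,2): δ = 82.03°  ·
  (0,3): δ = 47.20°  ·
  (0,4): δ = 1.21°  ✓
  (0,5): δ = 85.51°  ·
  (0,6): δ = 147.00°  ·
  (1,2): δ = 128.46°  ·
  (1,3): δ = 93.63°  ·
  (1,4): δ = 45.21°  ·
  (1,5): δ = 39.08°  ·
  (1,6): δ = 100.57°  ·
  (2,3): δ = 145.17°  ·
  (2,4): δ = 96.75°  ·
  (2,5): δ = 12.46°  ✓
  (2,6): δ = 49.03°  ·
  (3,4): δ = 131.58°  ·
  (3,5): δ = 47.29°  ·
  (3,6): δ = 14.20°  ✓
  (4,5): δ = 95.71°  ·
  (4,6): δ = 34.21°  ✓
  (5,6): δ = 118.51°  ·
antipodal pairs: 4

count = 4; pairs: (0,4), (2,5), (3,6), (4,6)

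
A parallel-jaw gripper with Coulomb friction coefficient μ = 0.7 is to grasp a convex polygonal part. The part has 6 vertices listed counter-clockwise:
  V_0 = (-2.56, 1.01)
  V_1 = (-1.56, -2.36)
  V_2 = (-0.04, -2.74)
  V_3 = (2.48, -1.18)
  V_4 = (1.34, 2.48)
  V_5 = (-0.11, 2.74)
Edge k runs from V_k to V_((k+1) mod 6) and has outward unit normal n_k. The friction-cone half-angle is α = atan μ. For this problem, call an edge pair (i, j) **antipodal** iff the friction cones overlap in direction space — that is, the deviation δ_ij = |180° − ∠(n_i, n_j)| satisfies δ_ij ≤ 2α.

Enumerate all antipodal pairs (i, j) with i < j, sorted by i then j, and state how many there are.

α = atan 0.7 = 34.99°;  2α = 69.98°
n_0 = (-0.9587, -0.2845)
n_1 = (-0.2425, -0.9701)
n_2 = (+0.5264, -0.8503)
n_3 = (+0.9548, +0.2974)
n_4 = (+0.1765, +0.9843)
n_5 = (-0.5768, +0.8169)
  (0,1): δ = 120.56°  ·
  (0,2): δ = 74.77°  ·
  (0,3): δ = 0.77°  ✓
  (0,4): δ = 63.31°  ✓
  (0,5): δ = 108.70°  ·
  (1,2): δ = 134.20°  ·
  (1,3): δ = 58.66°  ✓
  (1,4): δ = 3.87°  ✓
  (1,5): δ = 49.26°  ✓
  (2,3): δ = 104.46°  ·
  (2,4): δ = 41.93°  ✓
  (2,5): δ = 3.47°  ✓
  (3,4): δ = 117.47°  ·
  (3,5): δ = 72.07°  ·
  (4,5): δ = 134.61°  ·
antipodal pairs: 7

count = 7; pairs: (0,3), (0,4), (1,3), (1,4), (1,5), (2,4), (2,5)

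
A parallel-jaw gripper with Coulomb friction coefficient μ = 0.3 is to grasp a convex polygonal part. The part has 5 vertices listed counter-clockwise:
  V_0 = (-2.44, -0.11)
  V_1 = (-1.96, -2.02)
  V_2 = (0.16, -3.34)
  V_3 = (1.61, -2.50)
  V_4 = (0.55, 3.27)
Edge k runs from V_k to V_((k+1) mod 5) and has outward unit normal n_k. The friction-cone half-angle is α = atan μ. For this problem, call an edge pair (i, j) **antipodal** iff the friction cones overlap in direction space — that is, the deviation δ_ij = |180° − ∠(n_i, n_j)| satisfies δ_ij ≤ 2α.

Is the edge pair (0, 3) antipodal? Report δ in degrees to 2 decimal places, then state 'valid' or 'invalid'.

α = atan 0.3 = 16.70°;  2α = 33.40°
edge 0: e_0 = (+0.48, -1.91);  n_0 = (-0.9698, -0.2437)
edge 3: e_3 = (-1.06, +5.77);  n_3 = (+0.9835, +0.1807)
∠(n_0, n_3) = 176.30°
δ = |180° − 176.30°| = 3.70°
3.70° ≤ 2α = 33.40°  →  valid

δ = 3.70°, valid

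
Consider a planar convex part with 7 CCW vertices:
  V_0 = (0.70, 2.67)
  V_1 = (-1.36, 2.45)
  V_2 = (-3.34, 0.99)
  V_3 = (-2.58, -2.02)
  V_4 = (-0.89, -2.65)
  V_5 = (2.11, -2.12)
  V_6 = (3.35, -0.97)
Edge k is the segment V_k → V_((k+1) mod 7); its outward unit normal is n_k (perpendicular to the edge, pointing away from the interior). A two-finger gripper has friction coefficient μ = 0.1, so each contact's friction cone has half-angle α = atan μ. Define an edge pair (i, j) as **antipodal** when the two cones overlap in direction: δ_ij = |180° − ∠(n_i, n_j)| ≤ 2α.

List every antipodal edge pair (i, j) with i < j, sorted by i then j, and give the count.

count = 2; pairs: (0,4), (1,5)

α = atan 0.1 = 5.71°;  2α = 11.42°
n_0 = (-0.1062, +0.9943)
n_1 = (-0.5935, +0.8049)
n_2 = (-0.9696, -0.2448)
n_3 = (-0.3493, -0.9370)
n_4 = (+0.1740, -0.9848)
n_5 = (+0.6800, -0.7332)
n_6 = (+0.8084, +0.5886)
  (0,1): δ = 149.69°  ·
  (0,2): δ = 81.93°  ·
  (0,3): δ = 26.54°  ·
  (0,4): δ = 3.92°  ✓
  (0,5): δ = 36.75°  ·
  (0,6): δ = 119.96°  ·
  (1,2): δ = 112.23°  ·
  (1,3): δ = 56.85°  ·
  (1,4): δ = 26.39°  ·
  (1,5): δ = 6.44°  ✓
  (1,6): δ = 89.65°  ·
  (2,3): δ = 124.62°  ·
  (2,4): δ = 94.15°  ·
  (2,5): δ = 61.33°  ·
  (2,6): δ = 21.88°  ·
  (3,4): δ = 149.54°  ·
  (3,5): δ = 116.71°  ·
  (3,6): δ = 33.50°  ·
  (4,5): δ = 147.18°  ·
  (4,6): δ = 63.96°  ·
  (5,6): δ = 96.79°  ·
antipodal pairs: 2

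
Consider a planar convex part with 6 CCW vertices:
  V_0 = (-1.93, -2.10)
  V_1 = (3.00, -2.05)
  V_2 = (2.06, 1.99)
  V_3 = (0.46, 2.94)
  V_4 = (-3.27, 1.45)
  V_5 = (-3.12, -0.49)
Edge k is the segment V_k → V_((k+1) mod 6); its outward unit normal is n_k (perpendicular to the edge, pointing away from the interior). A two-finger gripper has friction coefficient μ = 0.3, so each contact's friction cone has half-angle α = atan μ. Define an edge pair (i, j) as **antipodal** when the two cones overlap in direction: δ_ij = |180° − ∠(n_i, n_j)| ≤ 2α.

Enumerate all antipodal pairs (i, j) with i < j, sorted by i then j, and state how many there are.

α = atan 0.3 = 16.70°;  2α = 33.40°
n_0 = (+0.0101, -0.9999)
n_1 = (+0.9740, +0.2266)
n_2 = (+0.5105, +0.8599)
n_3 = (-0.3710, +0.9286)
n_4 = (-0.9970, -0.0771)
n_5 = (-0.8042, -0.5944)
  (0,1): δ = 77.48°  ·
  (0,2): δ = 31.28°  ✓
  (0,3): δ = 21.19°  ✓
  (0,4): δ = 93.84°  ·
  (0,5): δ = 125.89°  ·
  (1,2): δ = 133.80°  ·
  (1,3): δ = 81.32°  ·
  (1,4): δ = 8.68°  ✓
  (1,5): δ = 23.37°  ✓
  (2,3): δ = 127.53°  ·
  (2,4): δ = 54.88°  ·
  (2,5): δ = 22.83°  ✓
  (3,4): δ = 107.35°  ·
  (3,5): δ = 75.31°  ·
  (4,5): δ = 147.95°  ·
antipodal pairs: 5

count = 5; pairs: (0,2), (0,3), (1,4), (1,5), (2,5)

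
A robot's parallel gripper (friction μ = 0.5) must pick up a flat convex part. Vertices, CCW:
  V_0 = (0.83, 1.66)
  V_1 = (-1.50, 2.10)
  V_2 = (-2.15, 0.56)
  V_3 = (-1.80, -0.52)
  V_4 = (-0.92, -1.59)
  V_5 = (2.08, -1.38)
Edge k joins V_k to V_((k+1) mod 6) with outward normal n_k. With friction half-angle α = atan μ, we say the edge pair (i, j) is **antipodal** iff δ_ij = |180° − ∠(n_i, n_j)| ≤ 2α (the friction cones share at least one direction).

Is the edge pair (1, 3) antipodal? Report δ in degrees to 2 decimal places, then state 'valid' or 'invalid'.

δ = 117.68°, invalid

α = atan 0.5 = 26.57°;  2α = 53.13°
edge 1: e_1 = (-0.65, -1.54);  n_1 = (-0.9213, +0.3889)
edge 3: e_3 = (+0.88, -1.07);  n_3 = (-0.7723, -0.6352)
∠(n_1, n_3) = 62.32°
δ = |180° − 62.32°| = 117.68°
117.68° > 2α = 53.13°  →  invalid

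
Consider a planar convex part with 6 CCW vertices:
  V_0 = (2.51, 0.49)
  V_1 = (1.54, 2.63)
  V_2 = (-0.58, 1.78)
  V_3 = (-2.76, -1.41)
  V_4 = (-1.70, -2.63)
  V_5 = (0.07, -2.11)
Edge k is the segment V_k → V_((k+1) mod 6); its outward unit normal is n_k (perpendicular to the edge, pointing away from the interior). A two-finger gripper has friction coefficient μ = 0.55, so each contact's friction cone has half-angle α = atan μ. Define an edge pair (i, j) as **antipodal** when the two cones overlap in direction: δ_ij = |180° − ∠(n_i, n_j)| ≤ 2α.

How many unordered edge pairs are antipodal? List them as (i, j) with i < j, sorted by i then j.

count = 5; pairs: (0,3), (1,4), (1,5), (2,4), (2,5)

α = atan 0.55 = 28.81°;  2α = 57.62°
n_0 = (+0.9108, +0.4128)
n_1 = (-0.3721, +0.9282)
n_2 = (-0.8256, +0.5642)
n_3 = (-0.7549, -0.6559)
n_4 = (+0.2819, -0.9595)
n_5 = (+0.7292, -0.6843)
  (0,1): δ = 92.54°  ·
  (0,2): δ = 58.73°  ·
  (0,3): δ = 16.60°  ✓
  (0,4): δ = 81.99°  ·
  (0,5): δ = 112.43°  ·
  (1,2): δ = 146.20°  ·
  (1,3): δ = 70.86°  ·
  (1,4): δ = 5.48°  ✓
  (1,5): δ = 24.97°  ✓
  (2,3): δ = 104.67°  ·
  (2,4): δ = 39.28°  ✓
  (2,5): δ = 8.83°  ✓
  (3,4): δ = 114.61°  ·
  (3,5): δ = 84.17°  ·
  (4,5): δ = 149.55°  ·
antipodal pairs: 5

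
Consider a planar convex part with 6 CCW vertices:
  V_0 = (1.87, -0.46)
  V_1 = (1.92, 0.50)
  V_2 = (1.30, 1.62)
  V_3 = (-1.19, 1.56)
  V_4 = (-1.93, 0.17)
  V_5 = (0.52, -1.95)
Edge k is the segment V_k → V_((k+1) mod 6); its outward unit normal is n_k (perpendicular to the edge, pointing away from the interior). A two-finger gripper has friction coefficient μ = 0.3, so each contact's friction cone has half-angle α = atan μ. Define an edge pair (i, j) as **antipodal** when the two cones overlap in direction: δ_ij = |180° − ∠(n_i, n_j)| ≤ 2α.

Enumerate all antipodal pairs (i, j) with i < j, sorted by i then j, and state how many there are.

α = atan 0.3 = 16.70°;  2α = 33.40°
n_0 = (+0.9986, -0.0520)
n_1 = (+0.8749, +0.4843)
n_2 = (-0.0241, +0.9997)
n_3 = (-0.8827, +0.4699)
n_4 = (-0.6543, -0.7562)
n_5 = (+0.7411, -0.6714)
  (0,1): δ = 148.05°  ·
  (0,2): δ = 85.64°  ·
  (0,3): δ = 25.05°  ✓
  (0,4): δ = 52.11°  ·
  (0,5): δ = 140.80°  ·
  (1,2): δ = 117.59°  ·
  (1,3): δ = 57.00°  ·
  (1,4): δ = 20.16°  ✓
  (1,5): δ = 108.85°  ·
  (2,3): δ = 119.41°  ·
  (2,4): δ = 42.25°  ·
  (2,5): δ = 46.44°  ·
  (3,4): δ = 102.84°  ·
  (3,5): δ = 14.15°  ✓
  (4,5): δ = 91.31°  ·
antipodal pairs: 3

count = 3; pairs: (0,3), (1,4), (3,5)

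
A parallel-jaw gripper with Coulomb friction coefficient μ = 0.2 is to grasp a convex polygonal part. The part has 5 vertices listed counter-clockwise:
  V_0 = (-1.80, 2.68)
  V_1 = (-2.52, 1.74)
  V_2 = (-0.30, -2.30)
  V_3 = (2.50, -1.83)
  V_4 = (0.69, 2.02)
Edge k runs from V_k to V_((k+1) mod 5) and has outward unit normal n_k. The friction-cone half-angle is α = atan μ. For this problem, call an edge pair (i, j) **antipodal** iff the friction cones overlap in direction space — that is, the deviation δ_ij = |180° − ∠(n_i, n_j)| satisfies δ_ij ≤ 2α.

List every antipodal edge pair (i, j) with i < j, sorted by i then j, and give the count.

count = 1; pairs: (1,3)

α = atan 0.2 = 11.31°;  2α = 22.62°
n_0 = (-0.7939, +0.6081)
n_1 = (-0.8764, -0.4816)
n_2 = (+0.1655, -0.9862)
n_3 = (+0.9050, +0.4255)
n_4 = (+0.2562, +0.9666)
  (0,1): δ = 113.76°  ·
  (0,2): δ = 43.02°  ·
  (0,3): δ = 62.63°  ·
  (0,4): δ = 112.61°  ·
  (1,2): δ = 109.26°  ·
  (1,3): δ = 3.61°  ✓
  (1,4): δ = 46.37°  ·
  (2,3): δ = 74.35°  ·
  (2,4): δ = 24.37°  ·
  (3,4): δ = 130.03°  ·
antipodal pairs: 1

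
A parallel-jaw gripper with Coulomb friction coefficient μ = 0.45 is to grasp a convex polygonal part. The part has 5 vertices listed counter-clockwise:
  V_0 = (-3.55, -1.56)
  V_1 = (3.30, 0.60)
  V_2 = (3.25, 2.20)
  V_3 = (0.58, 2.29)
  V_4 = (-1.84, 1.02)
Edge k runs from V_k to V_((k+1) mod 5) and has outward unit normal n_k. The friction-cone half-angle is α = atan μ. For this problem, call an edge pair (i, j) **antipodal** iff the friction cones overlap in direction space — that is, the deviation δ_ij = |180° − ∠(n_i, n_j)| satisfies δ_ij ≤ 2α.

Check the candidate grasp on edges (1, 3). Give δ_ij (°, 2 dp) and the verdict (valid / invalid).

α = atan 0.45 = 24.23°;  2α = 48.46°
edge 1: e_1 = (-0.05, +1.60);  n_1 = (+0.9995, +0.0312)
edge 3: e_3 = (-2.42, -1.27);  n_3 = (-0.4647, +0.8855)
∠(n_1, n_3) = 115.90°
δ = |180° − 115.90°| = 64.10°
64.10° > 2α = 48.46°  →  invalid

δ = 64.10°, invalid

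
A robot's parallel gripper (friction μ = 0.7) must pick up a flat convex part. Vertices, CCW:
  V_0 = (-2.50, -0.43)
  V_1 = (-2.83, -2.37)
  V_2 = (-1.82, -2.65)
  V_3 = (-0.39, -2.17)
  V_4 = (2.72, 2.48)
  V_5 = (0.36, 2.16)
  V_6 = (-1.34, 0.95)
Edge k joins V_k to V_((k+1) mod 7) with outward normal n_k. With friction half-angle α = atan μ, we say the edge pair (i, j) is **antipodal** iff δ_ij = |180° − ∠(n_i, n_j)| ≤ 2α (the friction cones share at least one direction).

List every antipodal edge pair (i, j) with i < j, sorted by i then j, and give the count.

count = 11; pairs: (0,2), (0,3), (1,4), (1,5), (1,6), (2,4), (2,5), (2,6), (3,4), (3,5), (3,6)

α = atan 0.7 = 34.99°;  2α = 69.98°
n_0 = (-0.9858, +0.1677)
n_1 = (-0.2672, -0.9637)
n_2 = (+0.3182, -0.9480)
n_3 = (+0.8312, -0.5559)
n_4 = (-0.1344, +0.9909)
n_5 = (-0.5799, +0.8147)
n_6 = (-0.7655, +0.6435)
  (0,1): δ = 95.84°  ·
  (0,2): δ = 61.79°  ✓
  (0,3): δ = 24.12°  ✓
  (0,4): δ = 107.38°  ·
  (0,5): δ = 135.10°  ·
  (0,6): δ = 149.60°  ·
  (1,2): δ = 145.95°  ·
  (1,3): δ = 108.28°  ·
  (1,4): δ = 23.22°  ✓
  (1,5): δ = 50.94°  ✓
  (1,6): δ = 65.45°  ✓
  (2,3): δ = 142.33°  ·
  (2,4): δ = 10.83°  ✓
  (2,5): δ = 16.89°  ✓
  (2,6): δ = 31.40°  ✓
  (3,4): δ = 48.50°  ✓
  (3,5): δ = 20.78°  ✓
  (3,6): δ = 6.27°  ✓
  (4,5): δ = 152.28°  ·
  (4,6): δ = 137.77°  ·
  (5,6): δ = 165.49°  ·
antipodal pairs: 11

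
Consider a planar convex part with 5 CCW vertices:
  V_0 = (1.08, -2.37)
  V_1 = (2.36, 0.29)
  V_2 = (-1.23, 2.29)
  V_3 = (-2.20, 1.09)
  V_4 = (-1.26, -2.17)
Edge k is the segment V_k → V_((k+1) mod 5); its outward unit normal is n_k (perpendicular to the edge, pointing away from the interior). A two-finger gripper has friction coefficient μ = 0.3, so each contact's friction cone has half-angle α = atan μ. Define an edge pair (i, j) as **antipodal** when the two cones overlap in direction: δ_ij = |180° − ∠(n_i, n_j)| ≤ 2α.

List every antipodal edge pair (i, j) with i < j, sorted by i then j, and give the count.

α = atan 0.3 = 16.70°;  2α = 33.40°
n_0 = (+0.9011, -0.4336)
n_1 = (+0.4867, +0.8736)
n_2 = (-0.7777, +0.6286)
n_3 = (-0.9609, -0.2771)
n_4 = (-0.0852, -0.9964)
  (0,1): δ = 93.43°  ·
  (0,2): δ = 13.25°  ✓
  (0,3): δ = 41.78°  ·
  (0,4): δ = 110.81°  ·
  (1,2): δ = 99.83°  ·
  (1,3): δ = 44.79°  ·
  (1,4): δ = 24.24°  ✓
  (2,3): δ = 124.97°  ·
  (2,4): δ = 55.94°  ·
  (3,4): δ = 110.97°  ·
antipodal pairs: 2

count = 2; pairs: (0,2), (1,4)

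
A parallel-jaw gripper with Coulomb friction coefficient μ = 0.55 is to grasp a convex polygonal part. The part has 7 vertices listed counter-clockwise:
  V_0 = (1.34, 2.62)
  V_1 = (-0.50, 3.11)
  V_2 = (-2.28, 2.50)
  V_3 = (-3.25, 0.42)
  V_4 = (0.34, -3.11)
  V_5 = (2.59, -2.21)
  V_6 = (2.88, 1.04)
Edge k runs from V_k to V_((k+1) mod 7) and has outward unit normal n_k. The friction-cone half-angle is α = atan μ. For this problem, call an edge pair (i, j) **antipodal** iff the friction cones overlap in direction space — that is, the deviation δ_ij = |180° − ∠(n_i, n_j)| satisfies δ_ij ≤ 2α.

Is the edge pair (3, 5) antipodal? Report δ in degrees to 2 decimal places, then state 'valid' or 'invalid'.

δ = 50.58°, valid

α = atan 0.55 = 28.81°;  2α = 57.62°
edge 3: e_3 = (+3.59, -3.53);  n_3 = (-0.7011, -0.7130)
edge 5: e_5 = (+0.29, +3.25);  n_5 = (+0.9960, -0.0889)
∠(n_3, n_5) = 129.42°
δ = |180° − 129.42°| = 50.58°
50.58° ≤ 2α = 57.62°  →  valid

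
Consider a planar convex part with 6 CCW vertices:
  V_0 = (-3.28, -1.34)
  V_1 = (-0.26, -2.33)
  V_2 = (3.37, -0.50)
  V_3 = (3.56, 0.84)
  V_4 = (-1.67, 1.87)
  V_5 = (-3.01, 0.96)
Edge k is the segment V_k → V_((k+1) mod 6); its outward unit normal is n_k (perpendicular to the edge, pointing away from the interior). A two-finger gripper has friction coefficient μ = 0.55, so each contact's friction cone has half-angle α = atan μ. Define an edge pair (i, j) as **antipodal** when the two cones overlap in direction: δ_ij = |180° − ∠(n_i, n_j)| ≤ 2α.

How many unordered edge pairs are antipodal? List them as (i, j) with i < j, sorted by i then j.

count = 7; pairs: (0,3), (0,4), (1,3), (1,4), (1,5), (2,4), (2,5)

α = atan 0.55 = 28.81°;  2α = 57.62°
n_0 = (-0.3115, -0.9502)
n_1 = (+0.4502, -0.8929)
n_2 = (+0.9901, -0.1404)
n_3 = (+0.1932, +0.9812)
n_4 = (-0.5618, +0.8273)
n_5 = (-0.9932, +0.1166)
  (0,1): δ = 135.10°  ·
  (0,2): δ = 79.92°  ·
  (0,3): δ = 7.01°  ✓
  (0,4): δ = 52.33°  ✓
  (0,5): δ = 101.45°  ·
  (1,2): δ = 124.82°  ·
  (1,3): δ = 37.90°  ✓
  (1,4): δ = 7.43°  ✓
  (1,5): δ = 56.55°  ✓
  (2,3): δ = 93.07°  ·
  (2,4): δ = 47.75°  ✓
  (2,5): δ = 1.37°  ✓
  (3,4): δ = 134.68°  ·
  (3,5): δ = 85.55°  ·
  (4,5): δ = 130.88°  ·
antipodal pairs: 7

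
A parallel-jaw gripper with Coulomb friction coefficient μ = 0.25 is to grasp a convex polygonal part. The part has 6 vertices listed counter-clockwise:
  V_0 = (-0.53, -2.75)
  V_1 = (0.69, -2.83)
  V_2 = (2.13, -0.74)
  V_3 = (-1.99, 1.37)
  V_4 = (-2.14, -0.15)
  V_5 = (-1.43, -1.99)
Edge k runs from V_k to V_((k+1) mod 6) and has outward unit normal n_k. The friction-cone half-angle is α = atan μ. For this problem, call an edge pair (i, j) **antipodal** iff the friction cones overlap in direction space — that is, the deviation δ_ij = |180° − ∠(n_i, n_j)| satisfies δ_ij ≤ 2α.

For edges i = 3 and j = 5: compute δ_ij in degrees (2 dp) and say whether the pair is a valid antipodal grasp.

δ = 124.54°, invalid

α = atan 0.25 = 14.04°;  2α = 28.07°
edge 3: e_3 = (-0.15, -1.52);  n_3 = (-0.9952, +0.0982)
edge 5: e_5 = (+0.90, -0.76);  n_5 = (-0.6452, -0.7640)
∠(n_3, n_5) = 55.46°
δ = |180° − 55.46°| = 124.54°
124.54° > 2α = 28.07°  →  invalid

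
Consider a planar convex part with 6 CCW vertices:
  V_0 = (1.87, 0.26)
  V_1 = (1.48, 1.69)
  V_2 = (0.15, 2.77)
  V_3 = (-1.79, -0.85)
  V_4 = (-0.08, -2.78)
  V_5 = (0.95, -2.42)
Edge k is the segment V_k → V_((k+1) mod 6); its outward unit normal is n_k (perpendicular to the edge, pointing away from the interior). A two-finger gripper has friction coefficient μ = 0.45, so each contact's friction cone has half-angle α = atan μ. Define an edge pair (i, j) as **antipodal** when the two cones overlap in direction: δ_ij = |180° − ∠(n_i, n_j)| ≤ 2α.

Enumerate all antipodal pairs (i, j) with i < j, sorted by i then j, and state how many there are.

α = atan 0.45 = 24.23°;  2α = 48.46°
n_0 = (+0.9648, +0.2631)
n_1 = (+0.6304, +0.7763)
n_2 = (-0.8814, +0.4724)
n_3 = (-0.7485, -0.6632)
n_4 = (+0.3299, -0.9440)
n_5 = (+0.9458, -0.3247)
  (0,1): δ = 144.33°  ·
  (0,2): δ = 43.44°  ✓
  (0,3): δ = 26.29°  ✓
  (0,4): δ = 94.01°  ·
  (0,5): δ = 145.80°  ·
  (1,2): δ = 79.11°  ·
  (1,3): δ = 9.38°  ✓
  (1,4): δ = 58.34°  ·
  (1,5): δ = 110.13°  ·
  (2,3): δ = 110.27°  ·
  (2,4): δ = 42.55°  ✓
  (2,5): δ = 9.24°  ✓
  (3,4): δ = 112.28°  ·
  (3,5): δ = 60.49°  ·
  (4,5): δ = 128.21°  ·
antipodal pairs: 5

count = 5; pairs: (0,2), (0,3), (1,3), (2,4), (2,5)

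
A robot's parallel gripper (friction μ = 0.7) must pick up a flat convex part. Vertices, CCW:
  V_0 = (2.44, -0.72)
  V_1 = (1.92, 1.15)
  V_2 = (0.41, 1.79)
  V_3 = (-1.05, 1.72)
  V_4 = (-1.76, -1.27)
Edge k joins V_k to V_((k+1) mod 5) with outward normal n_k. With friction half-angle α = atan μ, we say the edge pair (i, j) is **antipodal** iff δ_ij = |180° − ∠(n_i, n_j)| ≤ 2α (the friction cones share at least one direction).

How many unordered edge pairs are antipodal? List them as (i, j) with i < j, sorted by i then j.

count = 4; pairs: (0,3), (1,4), (2,4), (3,4)

α = atan 0.7 = 34.99°;  2α = 69.98°
n_0 = (+0.9634, +0.2679)
n_1 = (+0.3902, +0.9207)
n_2 = (-0.0479, +0.9989)
n_3 = (-0.9729, +0.2310)
n_4 = (+0.1298, -0.9915)
  (0,1): δ = 128.51°  ·
  (0,2): δ = 102.79°  ·
  (0,3): δ = 28.90°  ✓
  (0,4): δ = 81.92°  ·
  (1,2): δ = 154.29°  ·
  (1,3): δ = 80.39°  ·
  (1,4): δ = 30.43°  ✓
  (2,3): δ = 106.10°  ·
  (2,4): δ = 4.72°  ✓
  (3,4): δ = 69.18°  ✓
antipodal pairs: 4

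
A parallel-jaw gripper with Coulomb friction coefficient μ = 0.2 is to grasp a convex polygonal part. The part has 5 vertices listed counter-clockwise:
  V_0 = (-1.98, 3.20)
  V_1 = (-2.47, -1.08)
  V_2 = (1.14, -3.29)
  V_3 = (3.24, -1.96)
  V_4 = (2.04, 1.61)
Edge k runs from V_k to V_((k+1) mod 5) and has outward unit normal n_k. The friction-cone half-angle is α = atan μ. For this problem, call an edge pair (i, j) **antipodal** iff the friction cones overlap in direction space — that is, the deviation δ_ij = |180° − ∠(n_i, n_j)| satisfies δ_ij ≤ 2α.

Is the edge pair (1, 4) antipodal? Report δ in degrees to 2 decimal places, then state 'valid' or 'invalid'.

δ = 9.89°, valid

α = atan 0.2 = 11.31°;  2α = 22.62°
edge 1: e_1 = (+3.61, -2.21);  n_1 = (-0.5221, -0.8529)
edge 4: e_4 = (-4.02, +1.59);  n_4 = (+0.3678, +0.9299)
∠(n_1, n_4) = 170.11°
δ = |180° − 170.11°| = 9.89°
9.89° ≤ 2α = 22.62°  →  valid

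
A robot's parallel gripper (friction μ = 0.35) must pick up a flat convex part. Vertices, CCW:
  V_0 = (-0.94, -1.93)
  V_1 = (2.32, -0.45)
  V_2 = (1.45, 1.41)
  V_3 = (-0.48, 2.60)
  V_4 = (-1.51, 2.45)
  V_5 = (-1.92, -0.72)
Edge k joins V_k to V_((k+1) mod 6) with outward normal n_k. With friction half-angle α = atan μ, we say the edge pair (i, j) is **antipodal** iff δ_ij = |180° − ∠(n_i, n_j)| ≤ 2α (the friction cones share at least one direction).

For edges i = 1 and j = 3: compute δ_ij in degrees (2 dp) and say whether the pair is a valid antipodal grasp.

δ = 106.78°, invalid

α = atan 0.35 = 19.29°;  2α = 38.58°
edge 1: e_1 = (-0.87, +1.86);  n_1 = (+0.9058, +0.4237)
edge 3: e_3 = (-1.03, -0.15);  n_3 = (-0.1441, +0.9896)
∠(n_1, n_3) = 73.22°
δ = |180° − 73.22°| = 106.78°
106.78° > 2α = 38.58°  →  invalid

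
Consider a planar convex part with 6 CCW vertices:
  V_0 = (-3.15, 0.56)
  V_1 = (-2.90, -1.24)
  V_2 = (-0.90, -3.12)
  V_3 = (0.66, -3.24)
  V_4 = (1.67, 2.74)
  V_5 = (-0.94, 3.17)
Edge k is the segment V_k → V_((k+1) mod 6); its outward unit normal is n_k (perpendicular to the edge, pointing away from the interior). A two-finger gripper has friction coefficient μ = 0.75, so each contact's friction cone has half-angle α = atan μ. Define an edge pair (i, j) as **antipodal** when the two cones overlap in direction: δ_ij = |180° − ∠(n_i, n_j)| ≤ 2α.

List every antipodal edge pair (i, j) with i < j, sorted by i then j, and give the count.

α = atan 0.75 = 36.87°;  2α = 73.74°
n_0 = (-0.9905, -0.1376)
n_1 = (-0.6849, -0.7286)
n_2 = (-0.0767, -0.9971)
n_3 = (+0.9860, -0.1665)
n_4 = (+0.1626, +0.9867)
n_5 = (-0.7632, +0.6462)
  (0,1): δ = 141.14°  ·
  (0,2): δ = 102.31°  ·
  (0,3): δ = 17.49°  ✓
  (0,4): δ = 72.74°  ✓
  (0,5): δ = 131.84°  ·
  (1,2): δ = 141.17°  ·
  (1,3): δ = 56.36°  ✓
  (1,4): δ = 33.87°  ✓
  (1,5): δ = 92.97°  ·
  (2,3): δ = 95.19°  ·
  (2,4): δ = 4.96°  ✓
  (2,5): δ = 54.14°  ✓
  (3,4): δ = 89.77°  ·
  (3,5): δ = 30.67°  ✓
  (4,5): δ = 120.90°  ·
antipodal pairs: 7

count = 7; pairs: (0,3), (0,4), (1,3), (1,4), (2,4), (2,5), (3,5)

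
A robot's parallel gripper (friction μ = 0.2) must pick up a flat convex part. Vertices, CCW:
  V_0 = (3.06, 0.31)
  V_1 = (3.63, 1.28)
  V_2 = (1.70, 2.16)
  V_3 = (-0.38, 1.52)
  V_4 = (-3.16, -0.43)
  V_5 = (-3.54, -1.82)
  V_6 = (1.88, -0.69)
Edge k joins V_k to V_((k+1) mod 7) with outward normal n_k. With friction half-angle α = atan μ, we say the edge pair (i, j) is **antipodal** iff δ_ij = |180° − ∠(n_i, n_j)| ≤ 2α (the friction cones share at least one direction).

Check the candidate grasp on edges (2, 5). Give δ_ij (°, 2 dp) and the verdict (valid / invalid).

δ = 5.33°, valid

α = atan 0.2 = 11.31°;  2α = 22.62°
edge 2: e_2 = (-2.08, -0.64);  n_2 = (-0.2941, +0.9558)
edge 5: e_5 = (+5.42, +1.13);  n_5 = (+0.2041, -0.9790)
∠(n_2, n_5) = 174.67°
δ = |180° − 174.67°| = 5.33°
5.33° ≤ 2α = 22.62°  →  valid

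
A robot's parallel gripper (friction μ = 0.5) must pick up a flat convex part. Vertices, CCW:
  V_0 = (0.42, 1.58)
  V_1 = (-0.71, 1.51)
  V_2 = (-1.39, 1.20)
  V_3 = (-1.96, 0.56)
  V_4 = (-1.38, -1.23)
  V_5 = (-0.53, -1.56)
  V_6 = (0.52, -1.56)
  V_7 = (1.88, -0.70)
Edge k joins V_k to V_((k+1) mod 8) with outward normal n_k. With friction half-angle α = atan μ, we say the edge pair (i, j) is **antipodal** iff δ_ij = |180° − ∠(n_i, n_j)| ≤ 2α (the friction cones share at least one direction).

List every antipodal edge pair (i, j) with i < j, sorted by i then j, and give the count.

count = 10; pairs: (0,4), (0,5), (0,6), (1,4), (1,5), (1,6), (2,5), (2,6), (3,7), (4,7)

α = atan 0.5 = 26.57°;  2α = 53.13°
n_0 = (-0.0618, +0.9981)
n_1 = (-0.4148, +0.9099)
n_2 = (-0.7468, +0.6651)
n_3 = (-0.9513, -0.3082)
n_4 = (-0.3619, -0.9322)
n_5 = (+0.0000, -1.0000)
n_6 = (+0.5345, -0.8452)
n_7 = (+0.8421, +0.5393)
  (0,1): δ = 159.04°  ·
  (0,2): δ = 135.23°  ·
  (0,3): δ = 75.59°  ·
  (0,4): δ = 24.76°  ✓
  (0,5): δ = 3.54°  ✓
  (0,6): δ = 28.76°  ✓
  (0,7): δ = 119.09°  ·
  (1,2): δ = 156.20°  ·
  (1,3): δ = 96.55°  ·
  (1,4): δ = 45.73°  ✓
  (1,5): δ = 24.51°  ✓
  (1,6): δ = 7.80°  ✓
  (1,7): δ = 98.13°  ·
  (2,3): δ = 120.36°  ·
  (2,4): δ = 69.53°  ·
  (2,5): δ = 48.31°  ✓
  (2,6): δ = 16.00°  ✓
  (2,7): δ = 74.32°  ·
  (3,4): δ = 129.17°  ·
  (3,5): δ = 107.95°  ·
  (3,6): δ = 75.65°  ·
  (3,7): δ = 14.68°  ✓
  (4,5): δ = 158.78°  ·
  (4,6): δ = 126.47°  ·
  (4,7): δ = 36.15°  ✓
  (5,6): δ = 147.69°  ·
  (5,7): δ = 57.37°  ·
  (6,7): δ = 89.67°  ·
antipodal pairs: 10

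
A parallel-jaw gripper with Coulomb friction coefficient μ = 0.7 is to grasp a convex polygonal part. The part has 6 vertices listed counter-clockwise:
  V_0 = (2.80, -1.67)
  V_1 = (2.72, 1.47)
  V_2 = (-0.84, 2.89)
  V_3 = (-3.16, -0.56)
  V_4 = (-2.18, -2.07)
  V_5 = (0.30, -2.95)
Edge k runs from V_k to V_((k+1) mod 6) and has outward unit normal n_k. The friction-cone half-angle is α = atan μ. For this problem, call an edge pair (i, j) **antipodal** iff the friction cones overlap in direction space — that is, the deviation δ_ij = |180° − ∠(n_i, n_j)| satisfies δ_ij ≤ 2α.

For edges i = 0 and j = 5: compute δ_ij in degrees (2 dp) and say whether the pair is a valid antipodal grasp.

δ = 115.65°, invalid

α = atan 0.7 = 34.99°;  2α = 69.98°
edge 0: e_0 = (-0.08, +3.14);  n_0 = (+0.9997, +0.0255)
edge 5: e_5 = (+2.50, +1.28);  n_5 = (+0.4557, -0.8901)
∠(n_0, n_5) = 64.35°
δ = |180° − 64.35°| = 115.65°
115.65° > 2α = 69.98°  →  invalid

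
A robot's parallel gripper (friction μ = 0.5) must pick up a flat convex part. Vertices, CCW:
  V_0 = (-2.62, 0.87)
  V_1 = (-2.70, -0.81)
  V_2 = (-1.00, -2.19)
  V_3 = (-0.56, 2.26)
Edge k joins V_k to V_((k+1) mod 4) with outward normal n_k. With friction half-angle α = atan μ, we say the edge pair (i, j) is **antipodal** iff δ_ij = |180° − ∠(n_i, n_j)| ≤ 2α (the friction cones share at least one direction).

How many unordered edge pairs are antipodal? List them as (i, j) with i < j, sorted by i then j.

α = atan 0.5 = 26.57°;  2α = 53.13°
n_0 = (-0.9989, +0.0476)
n_1 = (-0.6302, -0.7764)
n_2 = (+0.9951, -0.0984)
n_3 = (-0.5593, +0.8289)
  (0,1): δ = 126.34°  ·
  (0,2): δ = 2.92°  ✓
  (0,3): δ = 126.74°  ·
  (1,2): δ = 56.58°  ·
  (1,3): δ = 73.08°  ·
  (2,3): δ = 50.34°  ✓
antipodal pairs: 2

count = 2; pairs: (0,2), (2,3)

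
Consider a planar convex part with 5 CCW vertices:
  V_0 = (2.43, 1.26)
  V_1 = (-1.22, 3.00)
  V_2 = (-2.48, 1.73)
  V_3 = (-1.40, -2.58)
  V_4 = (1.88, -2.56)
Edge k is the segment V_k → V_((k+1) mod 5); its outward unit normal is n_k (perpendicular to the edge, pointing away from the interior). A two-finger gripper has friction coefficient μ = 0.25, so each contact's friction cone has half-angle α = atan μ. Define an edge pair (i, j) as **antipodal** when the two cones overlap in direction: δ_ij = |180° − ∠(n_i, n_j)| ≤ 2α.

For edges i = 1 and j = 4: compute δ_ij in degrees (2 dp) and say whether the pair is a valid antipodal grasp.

δ = 36.58°, invalid

α = atan 0.25 = 14.04°;  2α = 28.07°
edge 1: e_1 = (-1.26, -1.27);  n_1 = (-0.7099, +0.7043)
edge 4: e_4 = (+0.55, +3.82);  n_4 = (+0.9898, -0.1425)
∠(n_1, n_4) = 143.42°
δ = |180° − 143.42°| = 36.58°
36.58° > 2α = 28.07°  →  invalid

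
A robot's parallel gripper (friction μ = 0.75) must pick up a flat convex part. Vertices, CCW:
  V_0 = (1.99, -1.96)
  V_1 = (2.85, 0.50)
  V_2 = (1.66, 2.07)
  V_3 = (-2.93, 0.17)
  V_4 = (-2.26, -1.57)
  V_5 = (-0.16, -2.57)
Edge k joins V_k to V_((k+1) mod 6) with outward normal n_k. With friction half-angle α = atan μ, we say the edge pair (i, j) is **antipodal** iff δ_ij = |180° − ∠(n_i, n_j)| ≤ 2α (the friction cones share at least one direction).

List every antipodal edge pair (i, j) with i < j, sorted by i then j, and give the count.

count = 7; pairs: (0,2), (0,3), (1,3), (1,4), (1,5), (2,4), (2,5)

α = atan 0.75 = 36.87°;  2α = 73.74°
n_0 = (+0.9440, -0.3300)
n_1 = (+0.7969, +0.6041)
n_2 = (-0.3825, +0.9240)
n_3 = (-0.9332, -0.3593)
n_4 = (-0.4299, -0.9029)
n_5 = (+0.2729, -0.9620)
  (0,1): δ = 123.57°  ·
  (0,2): δ = 48.24°  ✓
  (0,3): δ = 40.33°  ✓
  (0,4): δ = 83.81°  ·
  (0,5): δ = 125.11°  ·
  (1,2): δ = 104.67°  ·
  (1,3): δ = 16.10°  ✓
  (1,4): δ = 27.38°  ✓
  (1,5): δ = 68.68°  ✓
  (2,3): δ = 91.43°  ·
  (2,4): δ = 47.95°  ✓
  (2,5): δ = 6.65°  ✓
  (3,4): δ = 136.52°  ·
  (3,5): δ = 95.22°  ·
  (4,5): δ = 138.70°  ·
antipodal pairs: 7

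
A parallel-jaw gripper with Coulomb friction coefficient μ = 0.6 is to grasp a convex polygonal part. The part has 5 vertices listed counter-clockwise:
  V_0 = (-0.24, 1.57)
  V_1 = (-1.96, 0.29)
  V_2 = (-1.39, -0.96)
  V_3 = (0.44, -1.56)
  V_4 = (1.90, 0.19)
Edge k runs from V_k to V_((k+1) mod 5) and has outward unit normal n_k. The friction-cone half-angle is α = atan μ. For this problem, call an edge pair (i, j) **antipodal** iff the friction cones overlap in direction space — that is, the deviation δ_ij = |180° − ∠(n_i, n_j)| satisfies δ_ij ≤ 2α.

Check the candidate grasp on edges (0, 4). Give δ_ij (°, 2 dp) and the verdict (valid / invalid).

α = atan 0.6 = 30.96°;  2α = 61.93°
edge 0: e_0 = (-1.72, -1.28);  n_0 = (-0.5970, +0.8022)
edge 4: e_4 = (-2.14, +1.38);  n_4 = (+0.5419, +0.8404)
∠(n_0, n_4) = 69.47°
δ = |180° − 69.47°| = 110.53°
110.53° > 2α = 61.93°  →  invalid

δ = 110.53°, invalid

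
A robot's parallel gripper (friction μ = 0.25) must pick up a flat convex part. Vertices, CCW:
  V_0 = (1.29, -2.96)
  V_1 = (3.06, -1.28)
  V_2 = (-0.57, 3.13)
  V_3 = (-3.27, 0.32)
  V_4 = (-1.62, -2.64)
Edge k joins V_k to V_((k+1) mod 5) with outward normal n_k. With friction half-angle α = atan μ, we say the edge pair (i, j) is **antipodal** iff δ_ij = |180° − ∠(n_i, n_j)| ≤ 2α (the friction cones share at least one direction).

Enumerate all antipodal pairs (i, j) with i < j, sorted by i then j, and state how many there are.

count = 2; pairs: (0,2), (1,3)

α = atan 0.25 = 14.04°;  2α = 28.07°
n_0 = (+0.6884, -0.7253)
n_1 = (+0.7721, +0.6355)
n_2 = (-0.7211, +0.6929)
n_3 = (-0.8735, -0.4869)
n_4 = (-0.1093, -0.9940)
  (0,1): δ = 94.05°  ·
  (0,2): δ = 2.64°  ✓
  (0,3): δ = 75.63°  ·
  (0,4): δ = 130.22°  ·
  (1,2): δ = 83.32°  ·
  (1,3): δ = 10.32°  ✓
  (1,4): δ = 44.27°  ·
  (2,3): δ = 107.01°  ·
  (2,4): δ = 52.42°  ·
  (3,4): δ = 125.41°  ·
antipodal pairs: 2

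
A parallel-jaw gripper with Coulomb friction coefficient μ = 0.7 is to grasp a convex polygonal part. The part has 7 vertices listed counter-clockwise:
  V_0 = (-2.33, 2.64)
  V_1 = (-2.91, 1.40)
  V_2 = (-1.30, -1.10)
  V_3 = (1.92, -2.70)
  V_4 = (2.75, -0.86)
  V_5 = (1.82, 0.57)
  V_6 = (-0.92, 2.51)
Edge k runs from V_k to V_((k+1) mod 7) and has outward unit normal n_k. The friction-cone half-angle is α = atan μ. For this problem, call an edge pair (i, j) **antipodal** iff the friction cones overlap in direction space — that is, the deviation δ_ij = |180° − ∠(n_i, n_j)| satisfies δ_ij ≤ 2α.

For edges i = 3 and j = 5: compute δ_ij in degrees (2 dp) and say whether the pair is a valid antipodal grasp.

δ = 101.02°, invalid

α = atan 0.7 = 34.99°;  2α = 69.98°
edge 3: e_3 = (+0.83, +1.84);  n_3 = (+0.9116, -0.4112)
edge 5: e_5 = (-2.74, +1.94);  n_5 = (+0.5779, +0.8161)
∠(n_3, n_5) = 78.98°
δ = |180° − 78.98°| = 101.02°
101.02° > 2α = 69.98°  →  invalid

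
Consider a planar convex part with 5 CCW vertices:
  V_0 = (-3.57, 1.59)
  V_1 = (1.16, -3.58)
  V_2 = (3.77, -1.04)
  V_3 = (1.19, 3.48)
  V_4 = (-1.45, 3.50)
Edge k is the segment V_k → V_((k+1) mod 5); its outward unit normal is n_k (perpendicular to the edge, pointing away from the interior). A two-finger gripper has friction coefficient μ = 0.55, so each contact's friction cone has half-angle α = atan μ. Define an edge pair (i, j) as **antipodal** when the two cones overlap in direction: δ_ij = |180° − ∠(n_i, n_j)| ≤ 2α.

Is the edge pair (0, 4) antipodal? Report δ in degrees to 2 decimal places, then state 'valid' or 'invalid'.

α = atan 0.55 = 28.81°;  2α = 57.62°
edge 0: e_0 = (+4.73, -5.17);  n_0 = (-0.7378, -0.6750)
edge 4: e_4 = (-2.12, -1.91);  n_4 = (-0.6694, +0.7429)
∠(n_0, n_4) = 90.44°
δ = |180° − 90.44°| = 89.56°
89.56° > 2α = 57.62°  →  invalid

δ = 89.56°, invalid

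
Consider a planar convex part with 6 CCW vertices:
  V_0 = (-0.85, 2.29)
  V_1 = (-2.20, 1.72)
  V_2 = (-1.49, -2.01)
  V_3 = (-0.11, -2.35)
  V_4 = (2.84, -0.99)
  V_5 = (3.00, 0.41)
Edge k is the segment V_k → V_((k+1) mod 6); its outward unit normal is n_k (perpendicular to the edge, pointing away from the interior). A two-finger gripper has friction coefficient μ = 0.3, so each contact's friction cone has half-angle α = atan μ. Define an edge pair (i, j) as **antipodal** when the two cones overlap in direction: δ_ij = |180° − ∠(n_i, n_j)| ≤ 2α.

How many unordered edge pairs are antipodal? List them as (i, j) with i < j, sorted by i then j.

α = atan 0.3 = 16.70°;  2α = 33.40°
n_0 = (-0.3890, +0.9212)
n_1 = (-0.9824, -0.1870)
n_2 = (-0.2392, -0.9710)
n_3 = (+0.4187, -0.9081)
n_4 = (+0.9935, -0.1135)
n_5 = (+0.4388, +0.8986)
  (0,1): δ = 102.11°  ·
  (0,2): δ = 36.73°  ·
  (0,3): δ = 1.86°  ✓
  (0,4): δ = 60.59°  ·
  (0,5): δ = 131.08°  ·
  (1,2): δ = 114.62°  ·
  (1,3): δ = 76.03°  ·
  (1,4): δ = 17.30°  ✓
  (1,5): δ = 53.20°  ·
  (2,3): δ = 141.41°  ·
  (2,4): δ = 82.68°  ·
  (2,5): δ = 12.19°  ✓
  (3,4): δ = 121.27°  ·
  (3,5): δ = 50.78°  ·
  (4,5): δ = 109.51°  ·
antipodal pairs: 3

count = 3; pairs: (0,3), (1,4), (2,5)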